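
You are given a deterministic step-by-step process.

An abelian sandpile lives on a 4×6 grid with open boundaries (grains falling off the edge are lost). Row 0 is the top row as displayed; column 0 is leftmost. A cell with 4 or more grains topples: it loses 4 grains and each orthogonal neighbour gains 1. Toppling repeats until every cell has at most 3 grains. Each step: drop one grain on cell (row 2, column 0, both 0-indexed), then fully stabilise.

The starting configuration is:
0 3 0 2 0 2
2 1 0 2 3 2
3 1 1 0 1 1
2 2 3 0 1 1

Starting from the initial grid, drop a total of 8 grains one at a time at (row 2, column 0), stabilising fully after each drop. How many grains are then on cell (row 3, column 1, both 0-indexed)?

1

gen 0: 0 3 0 2 0 2
2 1 0 2 3 2
3 1 1 0 1 1
2 2 3 0 1 1
gen 1: 0 3 0 2 0 2
3 1 0 2 3 2
0 2 1 0 1 1
3 2 3 0 1 1
gen 2: 0 3 0 2 0 2
3 1 0 2 3 2
1 2 1 0 1 1
3 2 3 0 1 1
gen 3: 0 3 0 2 0 2
3 1 0 2 3 2
2 2 1 0 1 1
3 2 3 0 1 1
gen 4: 0 3 0 2 0 2
3 1 0 2 3 2
3 2 1 0 1 1
3 2 3 0 1 1
gen 5: 1 3 0 2 0 2
0 2 0 2 3 2
2 3 1 0 1 1
0 3 3 0 1 1
gen 6: 1 3 0 2 0 2
0 2 0 2 3 2
3 3 1 0 1 1
0 3 3 0 1 1
gen 7: 1 3 0 2 0 2
1 3 0 2 3 2
1 1 3 0 1 1
2 1 0 1 1 1
gen 8: 1 3 0 2 0 2
1 3 0 2 3 2
2 1 3 0 1 1
2 1 0 1 1 1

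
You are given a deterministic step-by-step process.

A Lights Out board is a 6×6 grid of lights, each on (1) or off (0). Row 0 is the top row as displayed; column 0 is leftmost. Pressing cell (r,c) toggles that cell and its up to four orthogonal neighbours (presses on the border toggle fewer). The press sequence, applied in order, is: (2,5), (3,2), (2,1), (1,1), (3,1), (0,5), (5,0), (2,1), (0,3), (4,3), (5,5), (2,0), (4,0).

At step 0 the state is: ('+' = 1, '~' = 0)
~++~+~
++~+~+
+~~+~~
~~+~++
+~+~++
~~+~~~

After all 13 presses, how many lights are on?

22

step 0: ~++~+~
++~+~+
+~~+~~
~~+~++
+~+~++
~~+~~~
step 1: ~++~+~
++~+~~
+~~+++
~~+~+~
+~+~++
~~+~~~
step 2: ~++~+~
++~+~~
+~++++
~+~++~
+~~~++
~~+~~~
step 3: ~++~+~
+~~+~~
~+~+++
~~~++~
+~~~++
~~+~~~
step 4: ~~+~+~
~+++~~
~~~+++
~~~++~
+~~~++
~~+~~~
step 5: ~~+~+~
~+++~~
~+~+++
+++++~
++~~++
~~+~~~
step 6: ~~+~~+
~+++~+
~+~+++
+++++~
++~~++
~~+~~~
step 7: ~~+~~+
~+++~+
~+~+++
+++++~
~+~~++
+++~~~
step 8: ~~+~~+
~~++~+
+~++++
+~+++~
~+~~++
+++~~~
step 9: ~~~+++
~~+~~+
+~++++
+~+++~
~+~~++
+++~~~
step 10: ~~~+++
~~+~~+
+~++++
+~+~+~
~+++~+
++++~~
step 11: ~~~+++
~~+~~+
+~++++
+~+~+~
~+++~~
++++++
step 12: ~~~+++
+~+~~+
~+++++
~~+~+~
~+++~~
++++++
step 13: ~~~+++
+~+~~+
~+++++
+~+~+~
+~++~~
~+++++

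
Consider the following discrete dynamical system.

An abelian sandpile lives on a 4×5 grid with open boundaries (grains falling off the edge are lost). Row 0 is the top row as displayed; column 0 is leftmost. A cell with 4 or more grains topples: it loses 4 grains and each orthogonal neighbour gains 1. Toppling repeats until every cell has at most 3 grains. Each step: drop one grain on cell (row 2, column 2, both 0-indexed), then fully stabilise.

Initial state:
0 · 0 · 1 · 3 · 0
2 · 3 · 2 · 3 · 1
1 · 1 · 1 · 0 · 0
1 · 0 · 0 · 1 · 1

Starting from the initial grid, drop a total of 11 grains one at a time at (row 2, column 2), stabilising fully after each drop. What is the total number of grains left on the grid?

31

k=0  0 · 0 · 1 · 3 · 0
2 · 3 · 2 · 3 · 1
1 · 1 · 1 · 0 · 0
1 · 0 · 0 · 1 · 1
k=1  0 · 0 · 1 · 3 · 0
2 · 3 · 2 · 3 · 1
1 · 1 · 2 · 0 · 0
1 · 0 · 0 · 1 · 1
k=2  0 · 0 · 1 · 3 · 0
2 · 3 · 2 · 3 · 1
1 · 1 · 3 · 0 · 0
1 · 0 · 0 · 1 · 1
k=3  0 · 0 · 1 · 3 · 0
2 · 3 · 3 · 3 · 1
1 · 2 · 0 · 1 · 0
1 · 0 · 1 · 1 · 1
k=4  0 · 0 · 1 · 3 · 0
2 · 3 · 3 · 3 · 1
1 · 2 · 1 · 1 · 0
1 · 0 · 1 · 1 · 1
k=5  0 · 0 · 1 · 3 · 0
2 · 3 · 3 · 3 · 1
1 · 2 · 2 · 1 · 0
1 · 0 · 1 · 1 · 1
k=6  0 · 0 · 1 · 3 · 0
2 · 3 · 3 · 3 · 1
1 · 2 · 3 · 1 · 0
1 · 0 · 1 · 1 · 1
k=7  0 · 1 · 3 · 0 · 1
3 · 1 · 2 · 1 · 2
2 · 0 · 2 · 3 · 0
1 · 1 · 2 · 1 · 1
k=8  0 · 1 · 3 · 0 · 1
3 · 1 · 2 · 1 · 2
2 · 0 · 3 · 3 · 0
1 · 1 · 2 · 1 · 1
k=9  0 · 1 · 3 · 0 · 1
3 · 1 · 3 · 2 · 2
2 · 1 · 1 · 0 · 1
1 · 1 · 3 · 2 · 1
k=10  0 · 1 · 3 · 0 · 1
3 · 1 · 3 · 2 · 2
2 · 1 · 2 · 0 · 1
1 · 1 · 3 · 2 · 1
k=11  0 · 1 · 3 · 0 · 1
3 · 1 · 3 · 2 · 2
2 · 1 · 3 · 0 · 1
1 · 1 · 3 · 2 · 1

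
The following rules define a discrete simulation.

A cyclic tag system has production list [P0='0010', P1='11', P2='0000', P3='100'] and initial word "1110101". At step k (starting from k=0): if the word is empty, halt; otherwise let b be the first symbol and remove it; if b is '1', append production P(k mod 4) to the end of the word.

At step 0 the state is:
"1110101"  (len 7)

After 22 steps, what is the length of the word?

15

k=0  "1110101"  (len 7)
k=1  "1101010010"  (len 10)
k=2  "10101001011"  (len 11)
k=3  "01010010110000"  (len 14)
k=4  "1010010110000"  (len 13)
k=5  "0100101100000010"  (len 16)
k=6  "100101100000010"  (len 15)
k=7  "001011000000100000"  (len 18)
k=8  "01011000000100000"  (len 17)
k=9  "1011000000100000"  (len 16)
k=10  "01100000010000011"  (len 17)
k=11  "1100000010000011"  (len 16)
k=12  "100000010000011100"  (len 18)
k=13  "000000100000111000010"  (len 21)
k=14  "00000100000111000010"  (len 20)
k=15  "0000100000111000010"  (len 19)
k=16  "000100000111000010"  (len 18)
k=17  "00100000111000010"  (len 17)
k=18  "0100000111000010"  (len 16)
k=19  "100000111000010"  (len 15)
k=20  "00000111000010100"  (len 17)
k=21  "0000111000010100"  (len 16)
k=22  "000111000010100"  (len 15)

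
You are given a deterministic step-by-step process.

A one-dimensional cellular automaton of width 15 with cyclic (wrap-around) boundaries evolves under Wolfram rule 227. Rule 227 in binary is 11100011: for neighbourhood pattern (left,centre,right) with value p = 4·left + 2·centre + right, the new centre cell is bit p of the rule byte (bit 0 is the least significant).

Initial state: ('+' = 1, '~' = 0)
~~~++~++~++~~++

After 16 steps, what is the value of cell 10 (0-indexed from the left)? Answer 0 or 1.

1

gen 0: ~~~++~++~++~~++
gen 1: ~++~++~++~+~+~+
gen 2: +~++~++~++~+~+~
gen 3: ~+~++~++~++~+~+
gen 4: +~+~++~++~++~+~
gen 5: ~+~+~++~++~++~+
gen 6: +~+~+~++~++~++~
gen 7: ~+~+~+~++~++~++
gen 8: +~+~+~+~++~++~+
gen 9: ++~+~+~+~++~++~
gen 10: ~++~+~+~+~++~++
gen 11: +~++~+~+~+~++~+
gen 12: ++~++~+~+~+~++~
gen 13: ~++~++~+~+~+~++
gen 14: +~++~++~+~+~+~+
gen 15: ++~++~++~+~+~+~
gen 16: ~++~++~++~+~+~+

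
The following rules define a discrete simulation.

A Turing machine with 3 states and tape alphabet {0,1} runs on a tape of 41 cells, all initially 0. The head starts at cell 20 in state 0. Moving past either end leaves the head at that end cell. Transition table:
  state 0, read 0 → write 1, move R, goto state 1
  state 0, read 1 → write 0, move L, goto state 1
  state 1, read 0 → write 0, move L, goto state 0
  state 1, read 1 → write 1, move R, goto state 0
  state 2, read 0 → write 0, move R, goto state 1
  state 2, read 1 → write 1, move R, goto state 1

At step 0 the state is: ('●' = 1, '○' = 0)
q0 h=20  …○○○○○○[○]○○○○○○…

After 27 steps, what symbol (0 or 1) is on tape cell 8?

0

[0] q0 h=20  …○○○○○○[○]○○○○○○…
[1] q1 h=21  …○○○○○●[○]○○○○○○…
[2] q0 h=20  …○○○○○○[●]○○○○○○…
[3] q1 h=19  …○○○○○○[○]○○○○○○…
[4] q0 h=18  …○○○○○○[○]○○○○○○…
[5] q1 h=19  …○○○○○●[○]○○○○○○…
[6] q0 h=18  …○○○○○○[●]○○○○○○…
[7] q1 h=17  …○○○○○○[○]○○○○○○…
[8] q0 h=16  …○○○○○○[○]○○○○○○…
[9] q1 h=17  …○○○○○●[○]○○○○○○…
[10] q0 h=16  …○○○○○○[●]○○○○○○…
[11] q1 h=15  …○○○○○○[○]○○○○○○…
[12] q0 h=14  …○○○○○○[○]○○○○○○…
[13] q1 h=15  …○○○○○●[○]○○○○○○…
[14] q0 h=14  …○○○○○○[●]○○○○○○…
[15] q1 h=13  …○○○○○○[○]○○○○○○…
[16] q0 h=12  …○○○○○○[○]○○○○○○…
[17] q1 h=13  …○○○○○●[○]○○○○○○…
[18] q0 h=12  …○○○○○○[●]○○○○○○…
[19] q1 h=11  …○○○○○○[○]○○○○○○…
[20] q0 h=10  …○○○○○○[○]○○○○○○…
[21] q1 h=11  …○○○○○●[○]○○○○○○…
[22] q0 h=10  …○○○○○○[●]○○○○○○…
[23] q1 h= 9  …○○○○○○[○]○○○○○○…
[24] q0 h= 8  …○○○○○○[○]○○○○○○…
[25] q1 h= 9  …○○○○○●[○]○○○○○○…
[26] q0 h= 8  …○○○○○○[●]○○○○○○…
[27] q1 h= 7  …○○○○○○[○]○○○○○○…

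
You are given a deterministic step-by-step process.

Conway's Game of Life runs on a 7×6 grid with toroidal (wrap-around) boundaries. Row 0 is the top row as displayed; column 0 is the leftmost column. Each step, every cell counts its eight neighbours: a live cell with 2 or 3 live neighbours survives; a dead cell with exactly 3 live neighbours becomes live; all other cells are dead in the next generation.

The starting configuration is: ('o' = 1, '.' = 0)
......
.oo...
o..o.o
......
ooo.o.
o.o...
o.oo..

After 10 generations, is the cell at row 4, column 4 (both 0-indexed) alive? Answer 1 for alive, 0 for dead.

t=0: ......
.oo...
o..o.o
......
ooo.o.
o.o...
o.oo..
t=1: ...o..
ooo...
ooo...
..ooo.
o.oo.o
o.....
..oo..
t=2: ...o..
o..o..
o....o
....o.
o.o..o
o...oo
..oo..
t=3: ...oo.
o...oo
o...oo
.o..o.
oo.o..
o.o.o.
..oo.o
t=4: o.o...
o.....
.o.o..
.oooo.
o..oo.
o...o.
.oo..o
t=5: o.o..o
o.o...
oo.oo.
oo...o
o.....
o.o.o.
..oo.o
t=6: o.o.oo
..o.o.
...oo.
..o.o.
......
o.o.o.
..o...
t=7: ..o.oo
.oo...
..o.oo
....o.
.o...o
.o.o..
o.o.o.
t=8: o.o.oo
ooo...
.oo.oo
o..oo.
o.o.o.
.o.ooo
o.o.o.
t=9: ..o.o.
......
....o.
o.....
o.o...
......
..o...
t=10: ...o..
...o..
......
.o...o
.o....
.o....
...o..

0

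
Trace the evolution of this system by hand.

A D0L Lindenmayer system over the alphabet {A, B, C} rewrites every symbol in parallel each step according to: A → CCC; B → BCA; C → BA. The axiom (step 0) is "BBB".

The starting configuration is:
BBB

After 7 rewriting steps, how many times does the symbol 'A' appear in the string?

step 0: BBB
step 1: BCABCABCA
step 2: BCABACCCBCABACCCBCABACCC
step 3: BCABACCCBCACCCBABABABCABACCCBCACCCBABABABCABACCCBCACCCBABABA
step 4: BCABACCCBCACCCBABABABCABACCCBABABABCACCCBCACCCBCACCCBCABAC…BCACCCBCABACCCBCACCCBABABABCABACCCBABABABCACCCBCACCCBCACCC  (len 156)
step 5: BCABACCCBCACCCBABABABCABACCCBABABABCACCCBCACCCBCACCCBCABAC…ACCCBCACCCBCACCCBCABACCCBABABABCABACCCBABABABCABACCCBABABA  (len 396)
step 6: BCABACCCBCACCCBABABABCABACCCBABABABCACCCBCACCCBCACCCBCABAC…BABCACCCBCACCCBCACCCBCABACCCBCACCCBABABABCACCCBCACCCBCACCC  (len 1020)
step 7: BCABACCCBCACCCBABABABCABACCCBABABABCACCCBCACCCBCACCCBCABAC…ACCCBCACCCBCACCCBCABACCCBABABABCABACCCBABABABCABACCCBABABA  (len 2604)

738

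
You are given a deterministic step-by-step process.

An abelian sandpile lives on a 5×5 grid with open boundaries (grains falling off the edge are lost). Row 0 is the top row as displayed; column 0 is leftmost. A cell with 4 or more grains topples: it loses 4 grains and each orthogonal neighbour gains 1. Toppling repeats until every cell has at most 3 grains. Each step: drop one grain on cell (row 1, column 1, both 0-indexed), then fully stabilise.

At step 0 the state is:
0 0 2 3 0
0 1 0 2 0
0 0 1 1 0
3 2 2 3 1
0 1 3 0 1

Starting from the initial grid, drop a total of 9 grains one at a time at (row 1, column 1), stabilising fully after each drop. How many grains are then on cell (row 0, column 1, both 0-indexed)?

2

gen 0: 0 0 2 3 0
0 1 0 2 0
0 0 1 1 0
3 2 2 3 1
0 1 3 0 1
gen 1: 0 0 2 3 0
0 2 0 2 0
0 0 1 1 0
3 2 2 3 1
0 1 3 0 1
gen 2: 0 0 2 3 0
0 3 0 2 0
0 0 1 1 0
3 2 2 3 1
0 1 3 0 1
gen 3: 0 1 2 3 0
1 0 1 2 0
0 1 1 1 0
3 2 2 3 1
0 1 3 0 1
gen 4: 0 1 2 3 0
1 1 1 2 0
0 1 1 1 0
3 2 2 3 1
0 1 3 0 1
gen 5: 0 1 2 3 0
1 2 1 2 0
0 1 1 1 0
3 2 2 3 1
0 1 3 0 1
gen 6: 0 1 2 3 0
1 3 1 2 0
0 1 1 1 0
3 2 2 3 1
0 1 3 0 1
gen 7: 0 2 2 3 0
2 0 2 2 0
0 2 1 1 0
3 2 2 3 1
0 1 3 0 1
gen 8: 0 2 2 3 0
2 1 2 2 0
0 2 1 1 0
3 2 2 3 1
0 1 3 0 1
gen 9: 0 2 2 3 0
2 2 2 2 0
0 2 1 1 0
3 2 2 3 1
0 1 3 0 1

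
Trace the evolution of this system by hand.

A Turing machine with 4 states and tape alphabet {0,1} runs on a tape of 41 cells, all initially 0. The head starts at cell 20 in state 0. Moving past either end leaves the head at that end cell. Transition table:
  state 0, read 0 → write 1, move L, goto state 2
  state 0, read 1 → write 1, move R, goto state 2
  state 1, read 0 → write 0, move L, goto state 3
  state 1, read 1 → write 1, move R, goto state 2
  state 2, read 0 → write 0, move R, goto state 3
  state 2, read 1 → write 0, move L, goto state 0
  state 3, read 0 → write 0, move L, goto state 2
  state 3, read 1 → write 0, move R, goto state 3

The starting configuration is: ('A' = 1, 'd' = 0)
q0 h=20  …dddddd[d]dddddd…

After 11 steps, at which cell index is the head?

21

step 0: q0 h=20  …dddddd[d]dddddd…
step 1: q2 h=19  …dddddd[d]Addddd…
step 2: q3 h=20  …dddddd[A]dddddd…
step 3: q3 h=21  …dddddd[d]dddddd…
step 4: q2 h=20  …dddddd[d]dddddd…
step 5: q3 h=21  …dddddd[d]dddddd…
step 6: q2 h=20  …dddddd[d]dddddd…
step 7: q3 h=21  …dddddd[d]dddddd…
step 8: q2 h=20  …dddddd[d]dddddd…
step 9: q3 h=21  …dddddd[d]dddddd…
step 10: q2 h=20  …dddddd[d]dddddd…
step 11: q3 h=21  …dddddd[d]dddddd…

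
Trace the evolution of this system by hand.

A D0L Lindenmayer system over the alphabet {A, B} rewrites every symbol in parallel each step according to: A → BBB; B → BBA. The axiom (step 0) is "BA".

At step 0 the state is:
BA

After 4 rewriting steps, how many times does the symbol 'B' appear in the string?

121

0) BA
1) BBABBB
2) BBABBABBBBBABBABBA
3) BBABBABBBBBABBABBBBBABBABBABBABBABBBBBABBABBBBBABBABBB
4) BBABBABBBBBABBABBBBBABBABBABBABBABBBBBABBABBBBBABBABBABBAB…ABBABBABBABBBBBABBABBBBBABBABBABBABBABBBBBABBABBBBBABBABBA  (len 162)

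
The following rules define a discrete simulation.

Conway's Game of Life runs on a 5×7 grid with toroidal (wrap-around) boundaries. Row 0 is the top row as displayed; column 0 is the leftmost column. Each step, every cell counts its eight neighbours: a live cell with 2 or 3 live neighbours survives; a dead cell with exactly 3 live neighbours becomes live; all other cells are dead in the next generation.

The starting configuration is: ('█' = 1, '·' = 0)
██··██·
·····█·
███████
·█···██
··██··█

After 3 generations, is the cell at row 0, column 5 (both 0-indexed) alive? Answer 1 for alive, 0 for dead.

0

0) ██··██·
·····█·
███████
·█···██
··██··█
1) ██████·
·······
·███···
·······
··██···
2) ·█··█··
█······
··█····
·█·····
·······
3) ·······
·█·····
·█·····
·······
·······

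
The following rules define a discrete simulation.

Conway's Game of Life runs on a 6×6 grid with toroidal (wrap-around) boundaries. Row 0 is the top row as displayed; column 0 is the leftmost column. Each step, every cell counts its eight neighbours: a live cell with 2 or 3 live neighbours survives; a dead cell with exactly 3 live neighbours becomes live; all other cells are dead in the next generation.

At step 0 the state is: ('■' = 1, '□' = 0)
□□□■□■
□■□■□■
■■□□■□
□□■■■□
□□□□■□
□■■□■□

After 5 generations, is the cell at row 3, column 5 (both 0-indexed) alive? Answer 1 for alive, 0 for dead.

1

k=0  □□□■□■
□■□■□■
■■□□■□
□□■■■□
□□□□■□
□■■□■□
k=1  □■□■□■
□■□■□■
■■□□□□
□■■□■□
□■□□■■
□□■□■■
k=2  □■□■□■
□■□□□■
□□□■■■
□□■■■□
□■□□□□
□■■□□□
k=3  □■□□■□
□□□■□■
■□□□□■
□□■□□■
□■□□□□
□■□□□□
k=4  ■□■□■□
□□□□□■
■□□□□■
□■□□□■
■■■□□□
■■■□□□
k=5  ■□■■□□
□■□□■□
□□□□■■
□□■□□■
□□□□□■
□□□□□□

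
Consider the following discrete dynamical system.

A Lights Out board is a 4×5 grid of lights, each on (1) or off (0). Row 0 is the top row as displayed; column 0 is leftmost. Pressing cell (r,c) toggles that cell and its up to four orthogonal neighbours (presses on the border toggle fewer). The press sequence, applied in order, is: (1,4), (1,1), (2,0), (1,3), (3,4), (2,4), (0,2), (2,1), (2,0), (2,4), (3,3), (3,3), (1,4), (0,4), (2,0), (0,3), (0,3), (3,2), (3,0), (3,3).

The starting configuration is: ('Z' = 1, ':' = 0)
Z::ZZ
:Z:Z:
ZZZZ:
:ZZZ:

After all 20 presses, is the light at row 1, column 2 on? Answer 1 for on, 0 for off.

1

k=0  Z::ZZ
:Z:Z:
ZZZZ:
:ZZZ:
k=1  Z::Z:
:Z::Z
ZZZZZ
:ZZZ:
k=2  ZZ:Z:
Z:Z:Z
Z:ZZZ
:ZZZ:
k=3  ZZ:Z:
::Z:Z
:ZZZZ
ZZZZ:
k=4  ZZ:::
:::Z:
:ZZ:Z
ZZZZ:
k=5  ZZ:::
:::Z:
:ZZ::
ZZZ:Z
k=6  ZZ:::
:::ZZ
:ZZZZ
ZZZ::
k=7  Z:ZZ:
::ZZZ
:ZZZZ
ZZZ::
k=8  Z:ZZ:
:ZZZZ
Z::ZZ
Z:Z::
k=9  Z:ZZ:
ZZZZZ
:Z:ZZ
::Z::
k=10  Z:ZZ:
ZZZZ:
:Z:::
::Z:Z
k=11  Z:ZZ:
ZZZZ:
:Z:Z:
:::Z:
k=12  Z:ZZ:
ZZZZ:
:Z:::
::Z:Z
k=13  Z:ZZZ
ZZZ:Z
:Z::Z
::Z:Z
k=14  Z:Z::
ZZZ::
:Z::Z
::Z:Z
k=15  Z:Z::
:ZZ::
Z:::Z
Z:Z:Z
k=16  Z::ZZ
:ZZZ:
Z:::Z
Z:Z:Z
k=17  Z:Z::
:ZZ::
Z:::Z
Z:Z:Z
k=18  Z:Z::
:ZZ::
Z:Z:Z
ZZ:ZZ
k=19  Z:Z::
:ZZ::
::Z:Z
:::ZZ
k=20  Z:Z::
:ZZ::
::ZZZ
::Z::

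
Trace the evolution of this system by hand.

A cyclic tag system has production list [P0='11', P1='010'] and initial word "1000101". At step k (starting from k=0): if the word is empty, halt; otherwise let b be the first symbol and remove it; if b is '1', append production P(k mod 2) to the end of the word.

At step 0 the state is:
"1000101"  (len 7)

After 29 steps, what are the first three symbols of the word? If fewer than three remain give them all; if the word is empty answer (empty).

gen 0: "1000101"  (len 7)
gen 1: "00010111"  (len 8)
gen 2: "0010111"  (len 7)
gen 3: "010111"  (len 6)
gen 4: "10111"  (len 5)
gen 5: "011111"  (len 6)
gen 6: "11111"  (len 5)
gen 7: "111111"  (len 6)
gen 8: "11111010"  (len 8)
gen 9: "111101011"  (len 9)
gen 10: "11101011010"  (len 11)
gen 11: "110101101011"  (len 12)
gen 12: "10101101011010"  (len 14)
gen 13: "010110101101011"  (len 15)
gen 14: "10110101101011"  (len 14)
gen 15: "011010110101111"  (len 15)
gen 16: "11010110101111"  (len 14)
gen 17: "101011010111111"  (len 15)
gen 18: "01011010111111010"  (len 17)
gen 19: "1011010111111010"  (len 16)
gen 20: "011010111111010010"  (len 18)
gen 21: "11010111111010010"  (len 17)
gen 22: "1010111111010010010"  (len 19)
gen 23: "01011111101001001011"  (len 20)
gen 24: "1011111101001001011"  (len 19)
gen 25: "01111110100100101111"  (len 20)
gen 26: "1111110100100101111"  (len 19)
gen 27: "11111010010010111111"  (len 20)
gen 28: "1111010010010111111010"  (len 22)
gen 29: "11101001001011111101011"  (len 23)

111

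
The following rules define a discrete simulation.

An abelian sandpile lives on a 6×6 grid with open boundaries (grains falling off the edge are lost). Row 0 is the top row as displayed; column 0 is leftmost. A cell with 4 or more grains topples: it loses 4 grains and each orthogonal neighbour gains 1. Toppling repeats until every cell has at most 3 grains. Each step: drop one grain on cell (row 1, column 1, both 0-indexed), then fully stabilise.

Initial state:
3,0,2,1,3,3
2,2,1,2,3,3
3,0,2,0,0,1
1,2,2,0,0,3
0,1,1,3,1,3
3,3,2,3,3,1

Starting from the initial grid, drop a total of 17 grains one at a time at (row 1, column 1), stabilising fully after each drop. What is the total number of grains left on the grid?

step 0: 3,0,2,1,3,3
2,2,1,2,3,3
3,0,2,0,0,1
1,2,2,0,0,3
0,1,1,3,1,3
3,3,2,3,3,1
step 1: 3,0,2,1,3,3
2,3,1,2,3,3
3,0,2,0,0,1
1,2,2,0,0,3
0,1,1,3,1,3
3,3,2,3,3,1
step 2: 3,1,2,1,3,3
3,0,2,2,3,3
3,1,2,0,0,1
1,2,2,0,0,3
0,1,1,3,1,3
3,3,2,3,3,1
step 3: 3,1,2,1,3,3
3,1,2,2,3,3
3,1,2,0,0,1
1,2,2,0,0,3
0,1,1,3,1,3
3,3,2,3,3,1
step 4: 3,1,2,1,3,3
3,2,2,2,3,3
3,1,2,0,0,1
1,2,2,0,0,3
0,1,1,3,1,3
3,3,2,3,3,1
step 5: 3,1,2,1,3,3
3,3,2,2,3,3
3,1,2,0,0,1
1,2,2,0,0,3
0,1,1,3,1,3
3,3,2,3,3,1
step 6: 0,3,2,1,3,3
2,1,3,2,3,3
0,3,2,0,0,1
2,2,2,0,0,3
0,1,1,3,1,3
3,3,2,3,3,1
step 7: 0,3,2,1,3,3
2,2,3,2,3,3
0,3,2,0,0,1
2,2,2,0,0,3
0,1,1,3,1,3
3,3,2,3,3,1
step 8: 0,3,2,1,3,3
2,3,3,2,3,3
0,3,2,0,0,1
2,2,2,0,0,3
0,1,1,3,1,3
3,3,2,3,3,1
step 9: 1,1,0,2,3,3
3,3,2,3,3,3
1,1,0,1,0,1
2,3,3,0,0,3
0,1,1,3,1,3
3,3,2,3,3,1
step 10: 2,2,0,2,3,3
0,1,3,3,3,3
2,2,0,1,0,1
2,3,3,0,0,3
0,1,1,3,1,3
3,3,2,3,3,1
step 11: 2,2,0,2,3,3
0,2,3,3,3,3
2,2,0,1,0,1
2,3,3,0,0,3
0,1,1,3,1,3
3,3,2,3,3,1
step 12: 2,2,0,2,3,3
0,3,3,3,3,3
2,2,0,1,0,1
2,3,3,0,0,3
0,1,1,3,1,3
3,3,2,3,3,1
step 13: 2,3,2,0,2,1
1,1,1,2,2,1
2,3,1,2,1,2
2,3,3,0,0,3
0,1,1,3,1,3
3,3,2,3,3,1
step 14: 2,3,2,0,2,1
1,2,1,2,2,1
2,3,1,2,1,2
2,3,3,0,0,3
0,1,1,3,1,3
3,3,2,3,3,1
step 15: 2,3,2,0,2,1
1,3,1,2,2,1
2,3,1,2,1,2
2,3,3,0,0,3
0,1,1,3,1,3
3,3,2,3,3,1
step 16: 3,0,3,0,2,1
2,2,2,2,2,1
3,1,3,2,1,2
3,1,0,1,0,3
0,2,2,3,1,3
3,3,2,3,3,1
step 17: 3,0,3,0,2,1
2,3,2,2,2,1
3,1,3,2,1,2
3,1,0,1,0,3
0,2,2,3,1,3
3,3,2,3,3,1

67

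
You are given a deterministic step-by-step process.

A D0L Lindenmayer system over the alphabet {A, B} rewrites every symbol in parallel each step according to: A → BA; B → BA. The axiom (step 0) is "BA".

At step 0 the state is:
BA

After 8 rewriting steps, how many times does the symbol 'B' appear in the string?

step 0: BA
step 1: BABA
step 2: BABABABA
step 3: BABABABABABABABA
step 4: BABABABABABABABABABABABABABABABA
step 5: BABABABABABABABABABABABABABABABABABABABABABABABABABABABABABABABA
step 6: BABABABABABABABABABABABABABABABABABABABABABABABABABABABABA…BABABABABABABABABABABABABABABABABABABABABABABABABABABABABA  (len 128)
step 7: BABABABABABABABABABABABABABABABABABABABABABABABABABABABABA…BABABABABABABABABABABABABABABABABABABABABABABABABABABABABA  (len 256)
step 8: BABABABABABABABABABABABABABABABABABABABABABABABABABABABABA…BABABABABABABABABABABABABABABABABABABABABABABABABABABABABA  (len 512)

256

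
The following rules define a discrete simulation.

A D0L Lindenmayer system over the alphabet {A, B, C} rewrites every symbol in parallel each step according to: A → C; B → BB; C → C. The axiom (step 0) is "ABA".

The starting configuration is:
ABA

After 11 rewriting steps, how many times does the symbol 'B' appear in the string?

2048

gen 0: ABA
gen 1: CBBC
gen 2: CBBBBC
gen 3: CBBBBBBBBC
gen 4: CBBBBBBBBBBBBBBBBC
gen 5: CBBBBBBBBBBBBBBBBBBBBBBBBBBBBBBBBC
gen 6: CBBBBBBBBBBBBBBBBBBBBBBBBBBBBBBBBBBBBBBBBBBBBBBBBBBBBBBBBBBBBBBBBC
gen 7: CBBBBBBBBBBBBBBBBBBBBBBBBBBBBBBBBBBBBBBBBBBBBBBBBBBBBBBBBB…BBBBBBBBBBBBBBBBBBBBBBBBBBBBBBBBBBBBBBBBBBBBBBBBBBBBBBBBBC  (len 130)
gen 8: CBBBBBBBBBBBBBBBBBBBBBBBBBBBBBBBBBBBBBBBBBBBBBBBBBBBBBBBBB…BBBBBBBBBBBBBBBBBBBBBBBBBBBBBBBBBBBBBBBBBBBBBBBBBBBBBBBBBC  (len 258)
gen 9: CBBBBBBBBBBBBBBBBBBBBBBBBBBBBBBBBBBBBBBBBBBBBBBBBBBBBBBBBB…BBBBBBBBBBBBBBBBBBBBBBBBBBBBBBBBBBBBBBBBBBBBBBBBBBBBBBBBBC  (len 514)
gen 10: CBBBBBBBBBBBBBBBBBBBBBBBBBBBBBBBBBBBBBBBBBBBBBBBBBBBBBBBBB…BBBBBBBBBBBBBBBBBBBBBBBBBBBBBBBBBBBBBBBBBBBBBBBBBBBBBBBBBC  (len 1026)
gen 11: CBBBBBBBBBBBBBBBBBBBBBBBBBBBBBBBBBBBBBBBBBBBBBBBBBBBBBBBBB…BBBBBBBBBBBBBBBBBBBBBBBBBBBBBBBBBBBBBBBBBBBBBBBBBBBBBBBBBC  (len 2050)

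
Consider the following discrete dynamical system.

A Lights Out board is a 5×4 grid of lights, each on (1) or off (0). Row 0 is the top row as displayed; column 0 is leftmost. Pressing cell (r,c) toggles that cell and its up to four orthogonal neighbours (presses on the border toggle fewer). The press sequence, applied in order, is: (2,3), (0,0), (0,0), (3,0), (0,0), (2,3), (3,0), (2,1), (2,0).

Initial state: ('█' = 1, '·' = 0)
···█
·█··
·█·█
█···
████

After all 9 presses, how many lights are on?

11

gen 0: ···█
·█··
·█·█
█···
████
gen 1: ···█
·█·█
·██·
█··█
████
gen 2: ██·█
██·█
·██·
█··█
████
gen 3: ···█
·█·█
·██·
█··█
████
gen 4: ···█
·█·█
███·
·█·█
·███
gen 5: ██·█
██·█
███·
·█·█
·███
gen 6: ██·█
██··
██·█
·█··
·███
gen 7: ██·█
██··
·█·█
█···
████
gen 8: ██·█
█···
█·██
██··
████
gen 9: ██·█
····
·███
·█··
████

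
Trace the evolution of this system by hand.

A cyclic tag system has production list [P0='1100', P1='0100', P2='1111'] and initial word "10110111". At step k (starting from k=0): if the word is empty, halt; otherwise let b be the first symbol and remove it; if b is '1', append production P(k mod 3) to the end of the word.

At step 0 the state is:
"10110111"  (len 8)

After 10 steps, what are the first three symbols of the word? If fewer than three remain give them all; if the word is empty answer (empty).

k=0  "10110111"  (len 8)
k=1  "01101111100"  (len 11)
k=2  "1101111100"  (len 10)
k=3  "1011111001111"  (len 13)
k=4  "0111110011111100"  (len 16)
k=5  "111110011111100"  (len 15)
k=6  "111100111111001111"  (len 18)
k=7  "111001111110011111100"  (len 21)
k=8  "110011111100111111000100"  (len 24)
k=9  "100111111001111110001001111"  (len 27)
k=10  "001111110011111100010011111100"  (len 30)

001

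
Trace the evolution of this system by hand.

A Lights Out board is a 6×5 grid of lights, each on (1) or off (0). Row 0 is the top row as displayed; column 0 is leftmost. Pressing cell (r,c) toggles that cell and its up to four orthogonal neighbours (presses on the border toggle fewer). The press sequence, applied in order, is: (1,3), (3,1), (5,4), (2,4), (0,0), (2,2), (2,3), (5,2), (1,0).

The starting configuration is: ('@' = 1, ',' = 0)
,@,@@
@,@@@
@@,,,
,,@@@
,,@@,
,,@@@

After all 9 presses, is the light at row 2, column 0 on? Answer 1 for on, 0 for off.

0

step 0: ,@,@@
@,@@@
@@,,,
,,@@@
,,@@,
,,@@@
step 1: ,@,,@
@,,,,
@@,@,
,,@@@
,,@@,
,,@@@
step 2: ,@,,@
@,,,,
@,,@,
@@,@@
,@@@,
,,@@@
step 3: ,@,,@
@,,,,
@,,@,
@@,@@
,@@@@
,,@,,
step 4: ,@,,@
@,,,@
@,,,@
@@,@,
,@@@@
,,@,,
step 5: @,,,@
,,,,@
@,,,@
@@,@,
,@@@@
,,@,,
step 6: @,,,@
,,@,@
@@@@@
@@@@,
,@@@@
,,@,,
step 7: @,,,@
,,@@@
@@,,,
@@@,,
,@@@@
,,@,,
step 8: @,,,@
,,@@@
@@,,,
@@@,,
,@,@@
,@,@,
step 9: ,,,,@
@@@@@
,@,,,
@@@,,
,@,@@
,@,@,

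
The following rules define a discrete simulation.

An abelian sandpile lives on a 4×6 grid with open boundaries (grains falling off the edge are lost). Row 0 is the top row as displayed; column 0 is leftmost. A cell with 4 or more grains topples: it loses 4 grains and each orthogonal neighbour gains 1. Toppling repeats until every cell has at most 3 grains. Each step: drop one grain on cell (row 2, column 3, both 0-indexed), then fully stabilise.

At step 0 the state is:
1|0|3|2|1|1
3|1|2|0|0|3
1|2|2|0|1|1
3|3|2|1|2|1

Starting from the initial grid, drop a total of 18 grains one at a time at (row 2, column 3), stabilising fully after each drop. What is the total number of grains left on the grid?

t=0: 1|0|3|2|1|1
3|1|2|0|0|3
1|2|2|0|1|1
3|3|2|1|2|1
t=1: 1|0|3|2|1|1
3|1|2|0|0|3
1|2|2|1|1|1
3|3|2|1|2|1
t=2: 1|0|3|2|1|1
3|1|2|0|0|3
1|2|2|2|1|1
3|3|2|1|2|1
t=3: 1|0|3|2|1|1
3|1|2|0|0|3
1|2|2|3|1|1
3|3|2|1|2|1
t=4: 1|0|3|2|1|1
3|1|2|1|0|3
1|2|3|0|2|1
3|3|2|2|2|1
t=5: 1|0|3|2|1|1
3|1|2|1|0|3
1|2|3|1|2|1
3|3|2|2|2|1
t=6: 1|0|3|2|1|1
3|1|2|1|0|3
1|2|3|2|2|1
3|3|2|2|2|1
t=7: 1|0|3|2|1|1
3|1|2|1|0|3
1|2|3|3|2|1
3|3|2|2|2|1
t=8: 1|0|3|2|1|1
3|1|3|2|0|3
1|3|0|1|3|1
3|3|3|3|2|1
t=9: 1|0|3|2|1|1
3|1|3|2|0|3
1|3|0|2|3|1
3|3|3|3|2|1
t=10: 1|0|3|2|1|1
3|1|3|2|0|3
1|3|0|3|3|1
3|3|3|3|2|1
t=11: 1|0|3|2|1|1
3|2|3|3|1|3
3|0|3|2|1|2
0|2|1|2|0|2
t=12: 1|0|3|2|1|1
3|2|3|3|1|3
3|0|3|3|1|2
0|2|1|2|0|2
t=13: 1|1|1|0|2|1
3|3|2|2|2|3
3|1|1|2|2|2
0|2|2|3|0|2
t=14: 1|1|1|0|2|1
3|3|2|2|2|3
3|1|1|3|2|2
0|2|2|3|0|2
t=15: 1|1|1|0|2|1
3|3|2|3|2|3
3|1|2|1|3|2
0|2|3|0|1|2
t=16: 1|1|1|0|2|1
3|3|2|3|2|3
3|1|2|2|3|2
0|2|3|0|1|2
t=17: 1|1|1|0|2|1
3|3|2|3|2|3
3|1|2|3|3|2
0|2|3|0|1|2
t=18: 1|1|1|1|3|2
3|3|3|1|1|1
3|1|3|2|2|0
0|2|3|1|2|3

43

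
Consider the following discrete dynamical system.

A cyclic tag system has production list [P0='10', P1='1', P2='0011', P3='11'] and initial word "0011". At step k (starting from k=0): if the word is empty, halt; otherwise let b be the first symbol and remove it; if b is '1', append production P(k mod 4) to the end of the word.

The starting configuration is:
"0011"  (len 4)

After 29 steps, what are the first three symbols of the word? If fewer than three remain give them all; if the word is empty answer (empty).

t=0: "0011"  (len 4)
t=1: "011"  (len 3)
t=2: "11"  (len 2)
t=3: "10011"  (len 5)
t=4: "001111"  (len 6)
t=5: "01111"  (len 5)
t=6: "1111"  (len 4)
t=7: "1110011"  (len 7)
t=8: "11001111"  (len 8)
t=9: "100111110"  (len 9)
t=10: "001111101"  (len 9)
t=11: "01111101"  (len 8)
t=12: "1111101"  (len 7)
t=13: "11110110"  (len 8)
t=14: "11101101"  (len 8)
t=15: "11011010011"  (len 11)
t=16: "101101001111"  (len 12)
t=17: "0110100111110"  (len 13)
t=18: "110100111110"  (len 12)
t=19: "101001111100011"  (len 15)
t=20: "0100111110001111"  (len 16)
t=21: "100111110001111"  (len 15)
t=22: "001111100011111"  (len 15)
t=23: "01111100011111"  (len 14)
t=24: "1111100011111"  (len 13)
t=25: "11110001111110"  (len 14)
t=26: "11100011111101"  (len 14)
t=27: "11000111111010011"  (len 17)
t=28: "100011111101001111"  (len 18)
t=29: "0001111110100111110"  (len 19)

000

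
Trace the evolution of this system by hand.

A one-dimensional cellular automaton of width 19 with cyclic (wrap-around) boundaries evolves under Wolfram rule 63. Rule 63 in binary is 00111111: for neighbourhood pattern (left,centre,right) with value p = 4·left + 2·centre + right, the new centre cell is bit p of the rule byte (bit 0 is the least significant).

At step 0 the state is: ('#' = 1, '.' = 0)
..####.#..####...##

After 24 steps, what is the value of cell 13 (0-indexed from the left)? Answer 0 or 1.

0

0) ..####.#..####...##
1) ###...#####...####.
2) #..####....####...#
3) .###...#####...####
4) ##..####....####...
5) #.###...#####...###
6) .##..####....####..
7) ##.###...#####...##
8) ..##..####....####.
9) ###.###...#####...#
10) ...##..####....####
11) ####.###...#####...
12) #...##..####....###
13) .####.###...#####..
14) ##...##..####....##
15) ..####.###...#####.
16) ###...##..####....#
17) ...####.###...#####
18) ####...##..####....
19) #...####.###...####
20) .####...##..####...
21) ##...####.###...###
22) ..####...##..####..
23) ###...####.###...##
24) ...####...##..####.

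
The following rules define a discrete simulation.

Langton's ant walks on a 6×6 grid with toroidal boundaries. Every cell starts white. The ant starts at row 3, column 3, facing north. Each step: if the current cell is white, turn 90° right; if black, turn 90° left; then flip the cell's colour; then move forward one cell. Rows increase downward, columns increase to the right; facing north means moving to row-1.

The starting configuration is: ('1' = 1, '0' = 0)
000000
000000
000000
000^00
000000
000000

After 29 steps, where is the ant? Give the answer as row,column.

5,2

gen 0: 000000
000000
000000
000^00
000000
000000
gen 1: 000000
000000
000000
0001>0
000000
000000
gen 2: 000000
000000
000000
000110
0000v0
000000
gen 3: 000000
000000
000000
000110
000<10
000000
gen 4: 000000
000000
000000
000^10
000110
000000
gen 5: 000000
000000
000000
00<010
000110
000000
gen 6: 000000
000000
00^000
001010
000110
000000
gen 7: 000000
000000
001>00
001010
000110
000000
gen 8: 000000
000000
001100
001v10
000110
000000
gen 9: 000000
000000
001100
00<110
000110
000000
gen 10: 000000
000000
001100
000110
00v110
000000
gen 11: 000000
000000
001100
000110
0<1110
000000
gen 12: 000000
000000
001100
0^0110
011110
000000
gen 13: 000000
000000
001100
01>110
011110
000000
gen 14: 000000
000000
001100
011110
01v110
000000
gen 15: 000000
000000
001100
011110
010>10
000000
gen 16: 000000
000000
001100
011^10
010010
000000
gen 17: 000000
000000
001100
01<010
010010
000000
gen 18: 000000
000000
001100
010010
01v010
000000
gen 19: 000000
000000
001100
010010
0<1010
000000
gen 20: 000000
000000
001100
010010
001010
0v0000
gen 21: 000000
000000
001100
010010
001010
<10000
gen 22: 000000
000000
001100
010010
^01010
110000
gen 23: 000000
000000
001100
010010
1>1010
110000
gen 24: 000000
000000
001100
010010
111010
1v0000
gen 25: 000000
000000
001100
010010
111010
10>000
gen 26: 00v000
000000
001100
010010
111010
101000
gen 27: 0<1000
000000
001100
010010
111010
101000
gen 28: 011000
000000
001100
010010
111010
1^1000
gen 29: 011000
000000
001100
010010
111010
11>000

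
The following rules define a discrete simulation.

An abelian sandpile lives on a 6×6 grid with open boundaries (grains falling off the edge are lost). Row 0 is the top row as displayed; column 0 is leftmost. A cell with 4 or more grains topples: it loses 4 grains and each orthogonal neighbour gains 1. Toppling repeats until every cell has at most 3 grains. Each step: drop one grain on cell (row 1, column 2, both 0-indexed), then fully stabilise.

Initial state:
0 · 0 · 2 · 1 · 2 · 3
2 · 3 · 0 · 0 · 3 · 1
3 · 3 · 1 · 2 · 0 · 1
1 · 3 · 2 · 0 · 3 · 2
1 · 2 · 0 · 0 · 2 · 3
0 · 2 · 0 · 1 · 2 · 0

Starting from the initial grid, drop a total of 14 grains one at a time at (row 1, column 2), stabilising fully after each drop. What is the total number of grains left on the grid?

gen 0: 0 · 0 · 2 · 1 · 2 · 3
2 · 3 · 0 · 0 · 3 · 1
3 · 3 · 1 · 2 · 0 · 1
1 · 3 · 2 · 0 · 3 · 2
1 · 2 · 0 · 0 · 2 · 3
0 · 2 · 0 · 1 · 2 · 0
gen 1: 0 · 0 · 2 · 1 · 2 · 3
2 · 3 · 1 · 0 · 3 · 1
3 · 3 · 1 · 2 · 0 · 1
1 · 3 · 2 · 0 · 3 · 2
1 · 2 · 0 · 0 · 2 · 3
0 · 2 · 0 · 1 · 2 · 0
gen 2: 0 · 0 · 2 · 1 · 2 · 3
2 · 3 · 2 · 0 · 3 · 1
3 · 3 · 1 · 2 · 0 · 1
1 · 3 · 2 · 0 · 3 · 2
1 · 2 · 0 · 0 · 2 · 3
0 · 2 · 0 · 1 · 2 · 0
gen 3: 0 · 0 · 2 · 1 · 2 · 3
2 · 3 · 3 · 0 · 3 · 1
3 · 3 · 1 · 2 · 0 · 1
1 · 3 · 2 · 0 · 3 · 2
1 · 2 · 0 · 0 · 2 · 3
0 · 2 · 0 · 1 · 2 · 0
gen 4: 1 · 1 · 3 · 1 · 2 · 3
0 · 2 · 1 · 1 · 3 · 1
1 · 2 · 3 · 2 · 0 · 1
3 · 0 · 3 · 0 · 3 · 2
1 · 3 · 0 · 0 · 2 · 3
0 · 2 · 0 · 1 · 2 · 0
gen 5: 1 · 1 · 3 · 1 · 2 · 3
0 · 2 · 2 · 1 · 3 · 1
1 · 2 · 3 · 2 · 0 · 1
3 · 0 · 3 · 0 · 3 · 2
1 · 3 · 0 · 0 · 2 · 3
0 · 2 · 0 · 1 · 2 · 0
gen 6: 1 · 1 · 3 · 1 · 2 · 3
0 · 2 · 3 · 1 · 3 · 1
1 · 2 · 3 · 2 · 0 · 1
3 · 0 · 3 · 0 · 3 · 2
1 · 3 · 0 · 0 · 2 · 3
0 · 2 · 0 · 1 · 2 · 0
gen 7: 1 · 2 · 0 · 2 · 2 · 3
0 · 3 · 2 · 2 · 3 · 1
1 · 3 · 1 · 3 · 0 · 1
3 · 1 · 0 · 1 · 3 · 2
1 · 3 · 1 · 0 · 2 · 3
0 · 2 · 0 · 1 · 2 · 0
gen 8: 1 · 2 · 0 · 2 · 2 · 3
0 · 3 · 3 · 2 · 3 · 1
1 · 3 · 1 · 3 · 0 · 1
3 · 1 · 0 · 1 · 3 · 2
1 · 3 · 1 · 0 · 2 · 3
0 · 2 · 0 · 1 · 2 · 0
gen 9: 1 · 3 · 1 · 2 · 2 · 3
1 · 1 · 1 · 3 · 3 · 1
2 · 0 · 3 · 3 · 0 · 1
3 · 2 · 0 · 1 · 3 · 2
1 · 3 · 1 · 0 · 2 · 3
0 · 2 · 0 · 1 · 2 · 0
gen 10: 1 · 3 · 1 · 2 · 2 · 3
1 · 1 · 2 · 3 · 3 · 1
2 · 0 · 3 · 3 · 0 · 1
3 · 2 · 0 · 1 · 3 · 2
1 · 3 · 1 · 0 · 2 · 3
0 · 2 · 0 · 1 · 2 · 0
gen 11: 1 · 3 · 1 · 2 · 2 · 3
1 · 1 · 3 · 3 · 3 · 1
2 · 0 · 3 · 3 · 0 · 1
3 · 2 · 0 · 1 · 3 · 2
1 · 3 · 1 · 0 · 2 · 3
0 · 2 · 0 · 1 · 2 · 0
gen 12: 1 · 3 · 2 · 3 · 3 · 3
1 · 2 · 2 · 2 · 0 · 2
2 · 1 · 1 · 1 · 2 · 1
3 · 2 · 1 · 2 · 3 · 2
1 · 3 · 1 · 0 · 2 · 3
0 · 2 · 0 · 1 · 2 · 0
gen 13: 1 · 3 · 2 · 3 · 3 · 3
1 · 2 · 3 · 2 · 0 · 2
2 · 1 · 1 · 1 · 2 · 1
3 · 2 · 1 · 2 · 3 · 2
1 · 3 · 1 · 0 · 2 · 3
0 · 2 · 0 · 1 · 2 · 0
gen 14: 1 · 3 · 3 · 3 · 3 · 3
1 · 3 · 0 · 3 · 0 · 2
2 · 1 · 2 · 1 · 2 · 1
3 · 2 · 1 · 2 · 3 · 2
1 · 3 · 1 · 0 · 2 · 3
0 · 2 · 0 · 1 · 2 · 0

62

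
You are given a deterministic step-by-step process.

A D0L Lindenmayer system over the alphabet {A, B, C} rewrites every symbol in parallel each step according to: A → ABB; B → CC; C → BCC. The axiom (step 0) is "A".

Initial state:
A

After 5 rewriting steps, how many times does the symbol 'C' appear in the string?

step 0: A
step 1: ABB
step 2: ABBCCCC
step 3: ABBCCCCBCCBCCBCCBCC
step 4: ABBCCCCBCCBCCBCCBCCCCBCCBCCCCBCCBCCCCBCCBCCCCBCCBCC
step 5: ABBCCCCBCCBCCBCCBCCCCBCCBCCCCBCCBCCCCBCCBCCCCBCCBCCBCCBCCC…BCCBCCCCBCCBCCBCCBCCCCBCCBCCCCBCCBCCBCCBCCCCBCCBCCCCBCCBCC  (len 139)

100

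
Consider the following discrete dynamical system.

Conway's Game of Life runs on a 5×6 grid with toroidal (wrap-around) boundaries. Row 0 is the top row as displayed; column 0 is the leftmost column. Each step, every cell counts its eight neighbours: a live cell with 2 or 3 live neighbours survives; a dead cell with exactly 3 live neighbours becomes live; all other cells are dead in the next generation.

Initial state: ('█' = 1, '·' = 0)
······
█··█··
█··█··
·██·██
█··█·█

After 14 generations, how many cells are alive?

[0] ······
█··█··
█··█··
·██·██
█··█·█
[1] █···██
······
█··█··
·██···
████·█
[2] ··███·
█···█·
·██···
····██
···█··
[3] ··█·██
····██
██·██·
··███·
··█··█
[4] █·····
·██···
██····
█·····
·██··█
[5] █·····
··█···
█·█···
··█··█
·█···█
[6] ██····
······
··██··
··█··█
·█···█
[7] ██····
·██···
··██··
█████·
·██··█
[8] ······
█··█··
█···█·
█···██
····██
[9] ····██
·····█
██·██·
█··█··
█···█·
[10] █···█·
···█··
█████·
█·██··
█··██·
[11] ····█·
█·····
█···██
█·····
█·█·█·
[12] ·█·█··
█···█·
██····
█··██·
·█·█··
[13] ██·██·
█·█··█
██·██·
█··███
██·█··
[14] ···██·
······
······
······
······

2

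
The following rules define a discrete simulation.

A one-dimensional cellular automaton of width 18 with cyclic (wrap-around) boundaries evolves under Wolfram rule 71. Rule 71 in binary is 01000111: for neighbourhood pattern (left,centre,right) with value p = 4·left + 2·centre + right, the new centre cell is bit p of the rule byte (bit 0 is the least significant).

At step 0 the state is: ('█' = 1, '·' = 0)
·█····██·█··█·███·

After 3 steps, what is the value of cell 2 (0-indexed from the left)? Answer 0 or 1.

0) ·█····██·█··█·███·
1) ██·███·█·█·██···█·
2) ·█···█·█·█··█·███·
3) ██·███·█·█·██···█·

0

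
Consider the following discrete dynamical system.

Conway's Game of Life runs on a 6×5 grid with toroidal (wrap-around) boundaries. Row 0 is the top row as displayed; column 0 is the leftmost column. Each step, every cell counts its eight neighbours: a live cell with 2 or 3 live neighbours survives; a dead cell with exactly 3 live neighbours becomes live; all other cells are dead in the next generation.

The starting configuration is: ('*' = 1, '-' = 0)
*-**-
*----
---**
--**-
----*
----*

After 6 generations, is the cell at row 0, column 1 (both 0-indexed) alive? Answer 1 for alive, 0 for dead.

0

[0] *-**-
*----
---**
--**-
----*
----*
[1] **-*-
***--
--***
--*--
----*
*---*
[2] ---*-
-----
*---*
--*-*
*--**
-*-*-
[3] --*--
----*
*--**
-*---
**---
*--*-
[4] ---**
*---*
*--**
-**--
***-*
*-*-*
[5] -*---
-----
--**-
-----
----*
--*--
[6] -----
--*--
-----
---*-
-----
-----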